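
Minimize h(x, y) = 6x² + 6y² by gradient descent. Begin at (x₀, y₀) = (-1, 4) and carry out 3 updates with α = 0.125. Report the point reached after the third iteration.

(0.125, -0.5)

∇h = (12x, 12y)
(x₁, y₁) = (-1, 4) − 0.125·(-12, 48) = (0.5, -2)
(x₂, y₂) = (0.5, -2) − 0.125·(6, -24) = (-0.25, 1)
(x₃, y₃) = (-0.25, 1) − 0.125·(-3, 12) = (0.125, -0.5)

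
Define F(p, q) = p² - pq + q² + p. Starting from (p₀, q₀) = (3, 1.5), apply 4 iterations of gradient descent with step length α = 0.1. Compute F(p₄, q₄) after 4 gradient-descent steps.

∇F = (2p - q + 1, -p + 2q)
(p₁, q₁) = (3, 1.5) − 0.1·(5.5, 0) = (2.45, 1.5)
(p₂, q₂) = (2.45, 1.5) − 0.1·(4.4, 0.55) = (2.01, 1.445)
(p₃, q₃) = (2.01, 1.445) − 0.1·(3.575, 0.88) = (1.6525, 1.357)
(p₄, q₄) = (1.6525, 1.357) − 0.1·(2.948, 1.0615) = (1.3577, 1.25085)
F(1.3577, 1.25085) = 3.0673959675

3.0673959675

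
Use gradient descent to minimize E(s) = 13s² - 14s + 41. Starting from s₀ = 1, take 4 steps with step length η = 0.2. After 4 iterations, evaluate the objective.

268172.20913152

E′(s) = 26s - 14
s₁ = 1 − 0.2·12 = -1.4
s₂ = -1.4 − 0.2·(-50.4) = 8.68
s₃ = 8.68 − 0.2·211.68 = -33.656
s₄ = -33.656 − 0.2·(-889.056) = 144.1552
E(144.1552) = 268172.20913152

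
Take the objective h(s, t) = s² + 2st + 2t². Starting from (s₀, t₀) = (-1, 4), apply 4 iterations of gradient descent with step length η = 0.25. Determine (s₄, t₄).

∇h = (2s + 2t, 2s + 4t)
(s₁, t₁) = (-1, 4) − 0.25·(6, 14) = (-2.5, 0.5)
(s₂, t₂) = (-2.5, 0.5) − 0.25·(-4, -3) = (-1.5, 1.25)
(s₃, t₃) = (-1.5, 1.25) − 0.25·(-0.5, 2) = (-1.375, 0.75)
(s₄, t₄) = (-1.375, 0.75) − 0.25·(-1.25, 0.25) = (-1.0625, 0.6875)

(-1.0625, 0.6875)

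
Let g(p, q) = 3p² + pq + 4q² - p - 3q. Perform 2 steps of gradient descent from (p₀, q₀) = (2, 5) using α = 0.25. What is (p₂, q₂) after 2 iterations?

(2.4375, 6)

∇g = (6p + q - 1, p + 8q - 3)
(p₁, q₁) = (2, 5) − 0.25·(16, 39) = (-2, -4.75)
(p₂, q₂) = (-2, -4.75) − 0.25·(-17.75, -43) = (2.4375, 6)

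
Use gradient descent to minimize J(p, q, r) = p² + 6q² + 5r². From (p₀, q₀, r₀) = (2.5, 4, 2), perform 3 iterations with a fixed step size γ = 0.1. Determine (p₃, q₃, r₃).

(1.28, -0.032, 0)

∇J = (2p, 12q, 10r)
Step 1: at (2.5, 4, 2), ∇J = (5, 48, 20) → (2.5, 4, 2) − 0.1·(5, 48, 20) = (2, -0.8, 0)
Step 2: at (2, -0.8, 0), ∇J = (4, -9.6, 0) → (2, -0.8, 0) − 0.1·(4, -9.6, 0) = (1.6, 0.16, 0)
Step 3: at (1.6, 0.16, 0), ∇J = (3.2, 1.92, 0) → (1.6, 0.16, 0) − 0.1·(3.2, 1.92, 0) = (1.28, -0.032, 0)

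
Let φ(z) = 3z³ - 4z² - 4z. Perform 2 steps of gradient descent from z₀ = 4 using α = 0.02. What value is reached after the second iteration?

1.604992

φ′(z) = 9z² - 8z - 4
z₁ = 4 − 0.02·108 = 1.84
z₂ = 1.84 − 0.02·11.7504 = 1.604992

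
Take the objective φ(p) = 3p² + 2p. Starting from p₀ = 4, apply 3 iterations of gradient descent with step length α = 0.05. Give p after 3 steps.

φ′(p) = 6p + 2
p₁ = 4 − 0.05·26 = 2.7
p₂ = 2.7 − 0.05·18.2 = 1.79
p₃ = 1.79 − 0.05·12.74 = 1.153

1.153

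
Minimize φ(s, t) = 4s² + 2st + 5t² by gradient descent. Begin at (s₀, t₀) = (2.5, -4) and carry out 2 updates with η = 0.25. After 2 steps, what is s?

∇φ = (8s + 2t, 2s + 10t)
Step 1: at (2.5, -4), ∇φ = (12, -35) → (2.5, -4) − 0.25·(12, -35) = (-0.5, 4.75)
Step 2: at (-0.5, 4.75), ∇φ = (5.5, 46.5) → (-0.5, 4.75) − 0.25·(5.5, 46.5) = (-1.875, -6.875)
s = -1.875

-1.875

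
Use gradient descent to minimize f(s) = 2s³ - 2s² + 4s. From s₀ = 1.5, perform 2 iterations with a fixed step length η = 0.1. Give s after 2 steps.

f′(s) = 6s² - 4s + 4
s₁ = 1.5 − 0.1·11.5 = 0.35
s₂ = 0.35 − 0.1·3.335 = 0.0165

0.0165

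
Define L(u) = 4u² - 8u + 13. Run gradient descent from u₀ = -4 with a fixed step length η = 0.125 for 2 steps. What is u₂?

1

L′(u) = 8u - 8
u₁ = -4 − 0.125·(-40) = 1
u₂ = 1 − 0.125·0 = 1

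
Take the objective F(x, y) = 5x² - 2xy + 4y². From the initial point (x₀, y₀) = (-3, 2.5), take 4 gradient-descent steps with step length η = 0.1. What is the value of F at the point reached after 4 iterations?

0.00012736

∇F = (10x - 2y, -2x + 8y)
(x₁, y₁) = (-3, 2.5) − 0.1·(-35, 26) = (0.5, -0.1)
(x₂, y₂) = (0.5, -0.1) − 0.1·(5.2, -1.8) = (-0.02, 0.08)
(x₃, y₃) = (-0.02, 0.08) − 0.1·(-0.36, 0.68) = (0.016, 0.012)
(x₄, y₄) = (0.016, 0.012) − 0.1·(0.136, 0.064) = (0.0024, 0.0056)
F(0.0024, 0.0056) = 0.00012736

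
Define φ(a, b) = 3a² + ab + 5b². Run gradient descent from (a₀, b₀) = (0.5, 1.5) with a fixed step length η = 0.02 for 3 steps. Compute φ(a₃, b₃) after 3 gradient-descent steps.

3.238880598768

∇φ = (6a + b, a + 10b)
(a₁, b₁) = (0.5, 1.5) − 0.02·(4.5, 15.5) = (0.41, 1.19)
(a₂, b₂) = (0.41, 1.19) − 0.02·(3.65, 12.31) = (0.337, 0.9438)
(a₃, b₃) = (0.337, 0.9438) − 0.02·(2.9658, 9.775) = (0.277684, 0.7483)
φ(0.277684, 0.7483) = 3.238880598768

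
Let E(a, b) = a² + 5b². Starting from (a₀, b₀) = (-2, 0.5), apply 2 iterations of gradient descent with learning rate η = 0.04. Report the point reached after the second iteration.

∇E = (2a, 10b)
Step 1: at (-2, 0.5), ∇E = (-4, 5) → (-2, 0.5) − 0.04·(-4, 5) = (-1.84, 0.3)
Step 2: at (-1.84, 0.3), ∇E = (-3.68, 3) → (-1.84, 0.3) − 0.04·(-3.68, 3) = (-1.6928, 0.18)

(-1.6928, 0.18)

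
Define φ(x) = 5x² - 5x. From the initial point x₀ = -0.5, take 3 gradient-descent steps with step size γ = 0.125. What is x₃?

φ′(x) = 10x - 5
x₁ = -0.5 − 0.125·(-10) = 0.75
x₂ = 0.75 − 0.125·2.5 = 0.4375
x₃ = 0.4375 − 0.125·(-0.625) = 0.515625

0.515625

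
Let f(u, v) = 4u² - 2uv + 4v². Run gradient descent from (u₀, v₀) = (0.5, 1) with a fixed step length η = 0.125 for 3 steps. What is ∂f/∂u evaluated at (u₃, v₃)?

∇f = (8u - 2v, -2u + 8v)
(u₁, v₁) = (0.5, 1) − 0.125·(2, 7) = (0.25, 0.125)
(u₂, v₂) = (0.25, 0.125) − 0.125·(1.75, 0.5) = (0.03125, 0.0625)
(u₃, v₃) = (0.03125, 0.0625) − 0.125·(0.125, 0.4375) = (0.015625, 0.0078125)
∂f/∂u at (0.015625, 0.0078125) = 0.109375

0.109375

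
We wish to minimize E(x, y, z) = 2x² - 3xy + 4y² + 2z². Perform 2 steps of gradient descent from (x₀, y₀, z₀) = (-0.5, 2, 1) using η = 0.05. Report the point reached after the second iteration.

∇E = (4x - 3y, -3x + 8y, 4z)
(x₁, y₁, z₁) = (-0.5, 2, 1) − 0.05·(-8, 17.5, 4) = (-0.1, 1.125, 0.8)
(x₂, y₂, z₂) = (-0.1, 1.125, 0.8) − 0.05·(-3.775, 9.3, 3.2) = (0.08875, 0.66, 0.64)

(0.08875, 0.66, 0.64)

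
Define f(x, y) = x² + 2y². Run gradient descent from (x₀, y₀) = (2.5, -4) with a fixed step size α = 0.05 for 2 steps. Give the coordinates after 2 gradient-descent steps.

(2.025, -2.56)

∇f = (2x, 4y)
Step 1: at (2.5, -4), ∇f = (5, -16) → (2.5, -4) − 0.05·(5, -16) = (2.25, -3.2)
Step 2: at (2.25, -3.2), ∇f = (4.5, -12.8) → (2.25, -3.2) − 0.05·(4.5, -12.8) = (2.025, -2.56)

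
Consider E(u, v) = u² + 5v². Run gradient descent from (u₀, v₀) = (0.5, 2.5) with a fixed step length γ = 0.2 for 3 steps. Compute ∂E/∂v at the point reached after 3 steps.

-25

∇E = (2u, 10v)
Step 1: at (0.5, 2.5), ∇E = (1, 25) → (0.5, 2.5) − 0.2·(1, 25) = (0.3, -2.5)
Step 2: at (0.3, -2.5), ∇E = (0.6, -25) → (0.3, -2.5) − 0.2·(0.6, -25) = (0.18, 2.5)
Step 3: at (0.18, 2.5), ∇E = (0.36, 25) → (0.18, 2.5) − 0.2·(0.36, 25) = (0.108, -2.5)
∂E/∂v at (0.108, -2.5) = -25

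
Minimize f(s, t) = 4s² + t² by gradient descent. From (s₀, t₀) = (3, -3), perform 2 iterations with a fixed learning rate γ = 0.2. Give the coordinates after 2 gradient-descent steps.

(1.08, -1.08)

∇f = (8s, 2t)
(s₁, t₁) = (3, -3) − 0.2·(24, -6) = (-1.8, -1.8)
(s₂, t₂) = (-1.8, -1.8) − 0.2·(-14.4, -3.6) = (1.08, -1.08)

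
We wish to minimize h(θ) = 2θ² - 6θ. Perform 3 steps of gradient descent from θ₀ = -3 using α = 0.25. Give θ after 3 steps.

h′(θ) = 4θ - 6
θ₁ = -3 − 0.25·(-18) = 1.5
θ₂ = 1.5 − 0.25·0 = 1.5
θ₃ = 1.5 − 0.25·0 = 1.5

1.5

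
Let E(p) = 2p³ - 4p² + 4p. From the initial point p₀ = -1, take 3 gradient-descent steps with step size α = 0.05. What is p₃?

-10.3843747

E′(p) = 6p² - 8p + 4
p₁ = -1 − 0.05·18 = -1.9
p₂ = -1.9 − 0.05·40.86 = -3.943
p₃ = -3.943 − 0.05·128.827494 = -10.3843747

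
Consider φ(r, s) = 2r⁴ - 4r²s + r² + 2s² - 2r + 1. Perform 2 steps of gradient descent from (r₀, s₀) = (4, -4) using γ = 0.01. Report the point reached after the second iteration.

∇φ = (8r³ - 8rs + 2r - 2, -4r² + 4s)
Step 1: at (4, -4), ∇φ = (646, -80) → (4, -4) − 0.01·(646, -80) = (-2.46, -3.2)
Step 2: at (-2.46, -3.2), ∇φ = (-188.991488, -37.0064) → (-2.46, -3.2) − 0.01·(-188.991488, -37.0064) = (-0.57008512, -2.829936)

(-0.57008512, -2.829936)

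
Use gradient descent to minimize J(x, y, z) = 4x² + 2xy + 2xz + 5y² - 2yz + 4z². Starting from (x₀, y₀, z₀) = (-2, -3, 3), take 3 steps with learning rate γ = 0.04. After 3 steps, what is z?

0.935744

∇J = (8x + 2y + 2z, 2x + 10y - 2z, 2x - 2y + 8z)
Step 1: at (-2, -3, 3), ∇J = (-16, -40, 26) → (-2, -3, 3) − 0.04·(-16, -40, 26) = (-1.36, -1.4, 1.96)
Step 2: at (-1.36, -1.4, 1.96), ∇J = (-9.76, -20.64, 15.76) → (-1.36, -1.4, 1.96) − 0.04·(-9.76, -20.64, 15.76) = (-0.9696, -0.5744, 1.3296)
Step 3: at (-0.9696, -0.5744, 1.3296), ∇J = (-6.2464, -10.3424, 9.8464) → (-0.9696, -0.5744, 1.3296) − 0.04·(-6.2464, -10.3424, 9.8464) = (-0.719744, -0.160704, 0.935744)
z = 0.935744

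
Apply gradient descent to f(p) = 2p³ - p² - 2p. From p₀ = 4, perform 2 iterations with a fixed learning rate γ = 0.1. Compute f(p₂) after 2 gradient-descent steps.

f′(p) = 6p² - 2p - 2
Step 1: f′(4) = 86; p₁ = 4 − 0.1·86 = -4.6
Step 2: f′(-4.6) = 134.16; p₂ = -4.6 − 0.1·134.16 = -18.016
f(-18.016) = -11983.675912192

-11983.675912192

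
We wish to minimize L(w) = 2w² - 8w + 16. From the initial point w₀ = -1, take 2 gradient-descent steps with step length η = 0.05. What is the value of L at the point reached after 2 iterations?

15.3728

L′(w) = 4w - 8
Step 1: L′(-1) = -12; w₁ = -1 − 0.05·(-12) = -0.4
Step 2: L′(-0.4) = -9.6; w₂ = -0.4 − 0.05·(-9.6) = 0.08
L(0.08) = 15.3728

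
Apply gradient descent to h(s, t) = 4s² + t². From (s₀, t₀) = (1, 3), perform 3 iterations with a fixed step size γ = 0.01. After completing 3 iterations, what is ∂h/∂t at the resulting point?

5.647152

∇h = (8s, 2t)
(s₁, t₁) = (1, 3) − 0.01·(8, 6) = (0.92, 2.94)
(s₂, t₂) = (0.92, 2.94) − 0.01·(7.36, 5.88) = (0.8464, 2.8812)
(s₃, t₃) = (0.8464, 2.8812) − 0.01·(6.7712, 5.7624) = (0.778688, 2.823576)
∂h/∂t at (0.778688, 2.823576) = 5.647152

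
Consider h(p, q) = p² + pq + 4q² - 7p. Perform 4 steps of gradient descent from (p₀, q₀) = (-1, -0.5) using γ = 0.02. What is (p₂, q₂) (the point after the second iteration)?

(-0.6296, -0.3198)

∇h = (2p + q - 7, p + 8q)
Step 1: at (-1, -0.5), ∇h = (-9.5, -5) → (-1, -0.5) − 0.02·(-9.5, -5) = (-0.81, -0.4)
Step 2: at (-0.81, -0.4), ∇h = (-9.02, -4.01) → (-0.81, -0.4) − 0.02·(-9.02, -4.01) = (-0.6296, -0.3198)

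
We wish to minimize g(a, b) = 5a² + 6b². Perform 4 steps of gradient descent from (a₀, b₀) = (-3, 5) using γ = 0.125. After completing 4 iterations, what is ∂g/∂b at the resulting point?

3.75

∇g = (10a, 12b)
Step 1: at (-3, 5), ∇g = (-30, 60) → (-3, 5) − 0.125·(-30, 60) = (0.75, -2.5)
Step 2: at (0.75, -2.5), ∇g = (7.5, -30) → (0.75, -2.5) − 0.125·(7.5, -30) = (-0.1875, 1.25)
Step 3: at (-0.1875, 1.25), ∇g = (-1.875, 15) → (-0.1875, 1.25) − 0.125·(-1.875, 15) = (0.046875, -0.625)
Step 4: at (0.046875, -0.625), ∇g = (0.46875, -7.5) → (0.046875, -0.625) − 0.125·(0.46875, -7.5) = (-0.01171875, 0.3125)
∂g/∂b at (-0.01171875, 0.3125) = 3.75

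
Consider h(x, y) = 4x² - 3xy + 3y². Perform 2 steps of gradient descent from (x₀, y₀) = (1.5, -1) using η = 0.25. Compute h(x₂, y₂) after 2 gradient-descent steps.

∇h = (8x - 3y, -3x + 6y)
(x₁, y₁) = (1.5, -1) − 0.25·(15, -10.5) = (-2.25, 1.625)
(x₂, y₂) = (-2.25, 1.625) − 0.25·(-22.875, 16.5) = (3.46875, -2.5)
h(3.46875, -2.5) = 92.89453125

92.89453125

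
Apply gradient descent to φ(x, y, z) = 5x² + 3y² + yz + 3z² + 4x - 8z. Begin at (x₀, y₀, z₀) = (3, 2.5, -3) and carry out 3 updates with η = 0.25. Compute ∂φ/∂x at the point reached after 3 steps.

-114.75

∇φ = (10x + 4, 6y + z, y + 6z - 8)
(x₁, y₁, z₁) = (3, 2.5, -3) − 0.25·(34, 12, -23.5) = (-5.5, -0.5, 2.875)
(x₂, y₂, z₂) = (-5.5, -0.5, 2.875) − 0.25·(-51, -0.125, 8.75) = (7.25, -0.46875, 0.6875)
(x₃, y₃, z₃) = (7.25, -0.46875, 0.6875) − 0.25·(76.5, -2.125, -4.34375) = (-11.875, 0.0625, 1.7734375)
∂φ/∂x at (-11.875, 0.0625, 1.7734375) = -114.75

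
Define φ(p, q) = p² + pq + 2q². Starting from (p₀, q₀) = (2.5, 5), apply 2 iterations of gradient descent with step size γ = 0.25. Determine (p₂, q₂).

∇φ = (2p + q, p + 4q)
Step 1: at (2.5, 5), ∇φ = (10, 22.5) → (2.5, 5) − 0.25·(10, 22.5) = (0, -0.625)
Step 2: at (0, -0.625), ∇φ = (-0.625, -2.5) → (0, -0.625) − 0.25·(-0.625, -2.5) = (0.15625, 0)

(0.15625, 0)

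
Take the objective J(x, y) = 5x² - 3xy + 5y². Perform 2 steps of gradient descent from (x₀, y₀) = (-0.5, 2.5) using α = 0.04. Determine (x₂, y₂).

∇J = (10x - 3y, -3x + 10y)
(x₁, y₁) = (-0.5, 2.5) − 0.04·(-12.5, 26.5) = (0, 1.44)
(x₂, y₂) = (0, 1.44) − 0.04·(-4.32, 14.4) = (0.1728, 0.864)

(0.1728, 0.864)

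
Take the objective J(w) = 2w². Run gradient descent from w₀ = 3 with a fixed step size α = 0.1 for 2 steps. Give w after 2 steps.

J′(w) = 4w
w₁ = 3 − 0.1·12 = 1.8
w₂ = 1.8 − 0.1·7.2 = 1.08

1.08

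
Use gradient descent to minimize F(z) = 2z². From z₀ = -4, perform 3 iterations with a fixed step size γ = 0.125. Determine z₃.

-0.5

F′(z) = 4z
z₁ = -4 − 0.125·(-16) = -2
z₂ = -2 − 0.125·(-8) = -1
z₃ = -1 − 0.125·(-4) = -0.5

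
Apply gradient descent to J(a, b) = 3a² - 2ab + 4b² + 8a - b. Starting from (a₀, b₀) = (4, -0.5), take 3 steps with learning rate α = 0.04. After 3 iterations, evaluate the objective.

10.537195235328

∇J = (6a - 2b + 8, -2a + 8b - 1)
(a₁, b₁) = (4, -0.5) − 0.04·(33, -13) = (2.68, 0.02)
(a₂, b₂) = (2.68, 0.02) − 0.04·(24.04, -6.2) = (1.7184, 0.268)
(a₃, b₃) = (1.7184, 0.268) − 0.04·(17.7744, -2.2928) = (1.007424, 0.359712)
J(1.007424, 0.359712) = 10.537195235328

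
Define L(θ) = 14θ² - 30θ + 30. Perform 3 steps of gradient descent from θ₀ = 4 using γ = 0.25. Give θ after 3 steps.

L′(θ) = 28θ - 30
Step 1: L′(4) = 82; θ₁ = 4 − 0.25·82 = -16.5
Step 2: L′(-16.5) = -492; θ₂ = -16.5 − 0.25·(-492) = 106.5
Step 3: L′(106.5) = 2952; θ₃ = 106.5 − 0.25·2952 = -631.5

-631.5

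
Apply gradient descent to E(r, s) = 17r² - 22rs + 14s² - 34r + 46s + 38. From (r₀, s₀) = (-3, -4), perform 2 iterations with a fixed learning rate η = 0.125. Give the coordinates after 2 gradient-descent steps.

(-16.5, 12.5)

∇E = (34r - 22s - 34, -22r + 28s + 46)
Step 1: at (-3, -4), ∇E = (-48, 0) → (-3, -4) − 0.125·(-48, 0) = (3, -4)
Step 2: at (3, -4), ∇E = (156, -132) → (3, -4) − 0.125·(156, -132) = (-16.5, 12.5)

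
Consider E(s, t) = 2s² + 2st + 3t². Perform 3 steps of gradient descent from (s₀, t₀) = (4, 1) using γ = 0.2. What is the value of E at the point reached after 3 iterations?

∇E = (4s + 2t, 2s + 6t)
Step 1: at (4, 1), ∇E = (18, 14) → (4, 1) − 0.2·(18, 14) = (0.4, -1.8)
Step 2: at (0.4, -1.8), ∇E = (-2, -10) → (0.4, -1.8) − 0.2·(-2, -10) = (0.8, 0.2)
Step 3: at (0.8, 0.2), ∇E = (3.6, 2.8) → (0.8, 0.2) − 0.2·(3.6, 2.8) = (0.08, -0.36)
E(0.08, -0.36) = 0.344

0.344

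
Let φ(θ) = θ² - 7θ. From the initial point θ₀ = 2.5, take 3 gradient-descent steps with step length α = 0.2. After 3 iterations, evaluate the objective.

-12.203344

φ′(θ) = 2θ - 7
θ₁ = 2.5 − 0.2·(-2) = 2.9
θ₂ = 2.9 − 0.2·(-1.2) = 3.14
θ₃ = 3.14 − 0.2·(-0.72) = 3.284
φ(3.284) = -12.203344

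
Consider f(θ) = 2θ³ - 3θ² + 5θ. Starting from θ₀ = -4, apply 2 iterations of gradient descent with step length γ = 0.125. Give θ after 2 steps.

-323.82421875

f′(θ) = 6θ² - 6θ + 5
Step 1: f′(-4) = 125; θ₁ = -4 − 0.125·125 = -19.625
Step 2: f′(-19.625) = 2433.59375; θ₂ = -19.625 − 0.125·2433.59375 = -323.82421875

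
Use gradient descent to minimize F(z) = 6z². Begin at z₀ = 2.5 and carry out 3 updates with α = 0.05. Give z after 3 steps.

F′(z) = 12z
Step 1: F′(2.5) = 30; z₁ = 2.5 − 0.05·30 = 1
Step 2: F′(1) = 12; z₂ = 1 − 0.05·12 = 0.4
Step 3: F′(0.4) = 4.8; z₃ = 0.4 − 0.05·4.8 = 0.16

0.16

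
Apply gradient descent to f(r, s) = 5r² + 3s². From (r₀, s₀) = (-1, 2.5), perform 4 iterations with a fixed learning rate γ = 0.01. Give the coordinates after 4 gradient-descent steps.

∇f = (10r, 6s)
Step 1: at (-1, 2.5), ∇f = (-10, 15) → (-1, 2.5) − 0.01·(-10, 15) = (-0.9, 2.35)
Step 2: at (-0.9, 2.35), ∇f = (-9, 14.1) → (-0.9, 2.35) − 0.01·(-9, 14.1) = (-0.81, 2.209)
Step 3: at (-0.81, 2.209), ∇f = (-8.1, 13.254) → (-0.81, 2.209) − 0.01·(-8.1, 13.254) = (-0.729, 2.07646)
Step 4: at (-0.729, 2.07646), ∇f = (-7.29, 12.45876) → (-0.729, 2.07646) − 0.01·(-7.29, 12.45876) = (-0.6561, 1.9518724)

(-0.6561, 1.9518724)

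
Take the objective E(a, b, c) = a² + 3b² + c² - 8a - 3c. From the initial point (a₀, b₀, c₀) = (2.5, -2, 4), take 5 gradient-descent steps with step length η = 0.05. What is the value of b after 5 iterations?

-0.33614

∇E = (2a - 8, 6b, 2c - 3)
(a₁, b₁, c₁) = (2.5, -2, 4) − 0.05·(-3, -12, 5) = (2.65, -1.4, 3.75)
(a₂, b₂, c₂) = (2.65, -1.4, 3.75) − 0.05·(-2.7, -8.4, 4.5) = (2.785, -0.98, 3.525)
(a₃, b₃, c₃) = (2.785, -0.98, 3.525) − 0.05·(-2.43, -5.88, 4.05) = (2.9065, -0.686, 3.3225)
(a₄, b₄, c₄) = (2.9065, -0.686, 3.3225) − 0.05·(-2.187, -4.116, 3.645) = (3.01585, -0.4802, 3.14025)
(a₅, b₅, c₅) = (3.01585, -0.4802, 3.14025) − 0.05·(-1.9683, -2.8812, 3.2805) = (3.114265, -0.33614, 2.976225)
b = -0.33614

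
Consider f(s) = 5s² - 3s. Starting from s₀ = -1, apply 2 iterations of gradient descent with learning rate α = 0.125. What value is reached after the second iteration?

f′(s) = 10s - 3
s₁ = -1 − 0.125·(-13) = 0.625
s₂ = 0.625 − 0.125·3.25 = 0.21875

0.21875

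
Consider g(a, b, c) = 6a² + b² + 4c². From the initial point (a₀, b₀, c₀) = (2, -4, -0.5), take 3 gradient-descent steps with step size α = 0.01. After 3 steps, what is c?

-0.389344

∇g = (12a, 2b, 8c)
Step 1: at (2, -4, -0.5), ∇g = (24, -8, -4) → (2, -4, -0.5) − 0.01·(24, -8, -4) = (1.76, -3.92, -0.46)
Step 2: at (1.76, -3.92, -0.46), ∇g = (21.12, -7.84, -3.68) → (1.76, -3.92, -0.46) − 0.01·(21.12, -7.84, -3.68) = (1.5488, -3.8416, -0.4232)
Step 3: at (1.5488, -3.8416, -0.4232), ∇g = (18.5856, -7.6832, -3.3856) → (1.5488, -3.8416, -0.4232) − 0.01·(18.5856, -7.6832, -3.3856) = (1.362944, -3.764768, -0.389344)
c = -0.389344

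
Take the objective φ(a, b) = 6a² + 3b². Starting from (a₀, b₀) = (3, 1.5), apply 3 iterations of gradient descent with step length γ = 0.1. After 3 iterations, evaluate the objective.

0.031104

∇φ = (12a, 6b)
Step 1: at (3, 1.5), ∇φ = (36, 9) → (3, 1.5) − 0.1·(36, 9) = (-0.6, 0.6)
Step 2: at (-0.6, 0.6), ∇φ = (-7.2, 3.6) → (-0.6, 0.6) − 0.1·(-7.2, 3.6) = (0.12, 0.24)
Step 3: at (0.12, 0.24), ∇φ = (1.44, 1.44) → (0.12, 0.24) − 0.1·(1.44, 1.44) = (-0.024, 0.096)
φ(-0.024, 0.096) = 0.031104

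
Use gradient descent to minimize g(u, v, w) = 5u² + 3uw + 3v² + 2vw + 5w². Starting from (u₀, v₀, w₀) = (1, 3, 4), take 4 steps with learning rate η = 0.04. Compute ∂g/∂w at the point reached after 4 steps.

3.52090112

∇g = (10u + 3w, 6v + 2w, 3u + 2v + 10w)
(u₁, v₁, w₁) = (1, 3, 4) − 0.04·(22, 26, 49) = (0.12, 1.96, 2.04)
(u₂, v₂, w₂) = (0.12, 1.96, 2.04) − 0.04·(7.32, 15.84, 24.68) = (-0.1728, 1.3264, 1.0528)
(u₃, v₃, w₃) = (-0.1728, 1.3264, 1.0528) − 0.04·(1.4304, 10.064, 12.6624) = (-0.230016, 0.92384, 0.546304)
(u₄, v₄, w₄) = (-0.230016, 0.92384, 0.546304) − 0.04·(-0.661248, 6.635648, 6.620672) = (-0.20356608, 0.65841408, 0.28147712)
∂g/∂w at (-0.20356608, 0.65841408, 0.28147712) = 3.52090112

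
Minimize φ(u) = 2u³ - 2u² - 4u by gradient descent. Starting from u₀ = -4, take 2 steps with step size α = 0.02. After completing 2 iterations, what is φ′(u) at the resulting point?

φ′(u) = 6u² - 4u - 4
Step 1: φ′(-4) = 108; u₁ = -4 − 0.02·108 = -6.16
Step 2: φ′(-6.16) = 248.3136; u₂ = -6.16 − 0.02·248.3136 = -11.126272
φ′(u) at (-11.126272) = 783.268659707904

783.268659707904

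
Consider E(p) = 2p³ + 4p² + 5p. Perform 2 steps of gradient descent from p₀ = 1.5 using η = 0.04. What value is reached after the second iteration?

-0.028416

E′(p) = 6p² + 8p + 5
p₁ = 1.5 − 0.04·30.5 = 0.28
p₂ = 0.28 − 0.04·7.7104 = -0.028416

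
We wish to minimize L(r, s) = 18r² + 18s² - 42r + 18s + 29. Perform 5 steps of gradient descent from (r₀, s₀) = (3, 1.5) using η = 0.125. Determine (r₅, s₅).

∇L = (36r - 42, 36s + 18)
(r₁, s₁) = (3, 1.5) − 0.125·(66, 72) = (-5.25, -7.5)
(r₂, s₂) = (-5.25, -7.5) − 0.125·(-231, -252) = (23.625, 24)
(r₃, s₃) = (23.625, 24) − 0.125·(808.5, 882) = (-77.4375, -86.25)
(r₄, s₄) = (-77.4375, -86.25) − 0.125·(-2829.75, -3087) = (276.28125, 299.625)
(r₅, s₅) = (276.28125, 299.625) − 0.125·(9904.125, 10804.5) = (-961.734375, -1050.9375)

(-961.734375, -1050.9375)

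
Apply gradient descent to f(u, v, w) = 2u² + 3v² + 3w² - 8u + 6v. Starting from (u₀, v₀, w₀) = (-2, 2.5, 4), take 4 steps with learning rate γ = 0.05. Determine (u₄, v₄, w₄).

∇f = (4u - 8, 6v + 6, 6w)
Step 1: at (-2, 2.5, 4), ∇f = (-16, 21, 24) → (-2, 2.5, 4) − 0.05·(-16, 21, 24) = (-1.2, 1.45, 2.8)
Step 2: at (-1.2, 1.45, 2.8), ∇f = (-12.8, 14.7, 16.8) → (-1.2, 1.45, 2.8) − 0.05·(-12.8, 14.7, 16.8) = (-0.56, 0.715, 1.96)
Step 3: at (-0.56, 0.715, 1.96), ∇f = (-10.24, 10.29, 11.76) → (-0.56, 0.715, 1.96) − 0.05·(-10.24, 10.29, 11.76) = (-0.048, 0.2005, 1.372)
Step 4: at (-0.048, 0.2005, 1.372), ∇f = (-8.192, 7.203, 8.232) → (-0.048, 0.2005, 1.372) − 0.05·(-8.192, 7.203, 8.232) = (0.3616, -0.15965, 0.9604)

(0.3616, -0.15965, 0.9604)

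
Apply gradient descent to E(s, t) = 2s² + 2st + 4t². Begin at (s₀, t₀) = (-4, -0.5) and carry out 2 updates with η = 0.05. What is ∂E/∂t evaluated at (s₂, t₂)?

-2.06

∇E = (4s + 2t, 2s + 8t)
Step 1: at (-4, -0.5), ∇E = (-17, -12) → (-4, -0.5) − 0.05·(-17, -12) = (-3.15, 0.1)
Step 2: at (-3.15, 0.1), ∇E = (-12.4, -5.5) → (-3.15, 0.1) − 0.05·(-12.4, -5.5) = (-2.53, 0.375)
∂E/∂t at (-2.53, 0.375) = -2.06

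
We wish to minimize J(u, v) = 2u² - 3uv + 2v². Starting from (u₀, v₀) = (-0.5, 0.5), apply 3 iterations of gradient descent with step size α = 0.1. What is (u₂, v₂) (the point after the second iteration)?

(-0.045, 0.045)

∇J = (4u - 3v, -3u + 4v)
(u₁, v₁) = (-0.5, 0.5) − 0.1·(-3.5, 3.5) = (-0.15, 0.15)
(u₂, v₂) = (-0.15, 0.15) − 0.1·(-1.05, 1.05) = (-0.045, 0.045)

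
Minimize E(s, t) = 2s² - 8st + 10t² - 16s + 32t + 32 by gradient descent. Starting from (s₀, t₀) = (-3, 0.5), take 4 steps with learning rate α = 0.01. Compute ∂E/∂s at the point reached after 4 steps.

∇E = (4s - 8t - 16, -8s + 20t + 32)
(s₁, t₁) = (-3, 0.5) − 0.01·(-32, 66) = (-2.68, -0.16)
(s₂, t₂) = (-2.68, -0.16) − 0.01·(-25.44, 50.24) = (-2.4256, -0.6624)
(s₃, t₃) = (-2.4256, -0.6624) − 0.01·(-20.4032, 38.1568) = (-2.221568, -1.043968)
(s₄, t₄) = (-2.221568, -1.043968) − 0.01·(-16.534528, 28.893184) = (-2.05622272, -1.33289984)
∂E/∂s at (-2.05622272, -1.33289984) = -13.56169216

-13.56169216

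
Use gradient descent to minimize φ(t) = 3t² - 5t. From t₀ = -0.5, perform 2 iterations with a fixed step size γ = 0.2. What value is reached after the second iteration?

0.78

φ′(t) = 6t - 5
Step 1: φ′(-0.5) = -8; t₁ = -0.5 − 0.2·(-8) = 1.1
Step 2: φ′(1.1) = 1.6; t₂ = 1.1 − 0.2·1.6 = 0.78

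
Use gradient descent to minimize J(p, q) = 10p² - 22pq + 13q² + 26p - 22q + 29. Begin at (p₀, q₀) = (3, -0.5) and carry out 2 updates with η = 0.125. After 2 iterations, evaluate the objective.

∇J = (20p - 22q + 26, -22p + 26q - 22)
(p₁, q₁) = (3, -0.5) − 0.125·(97, -101) = (-9.125, 12.125)
(p₂, q₂) = (-9.125, 12.125) − 0.125·(-423.25, 494) = (43.78125, -49.625)
J(43.78125, -49.625) = 101239.548828125

101239.548828125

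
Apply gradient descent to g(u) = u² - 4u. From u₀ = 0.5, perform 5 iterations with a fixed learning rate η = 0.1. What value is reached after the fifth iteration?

1.50848

g′(u) = 2u - 4
Step 1: g′(0.5) = -3; u₁ = 0.5 − 0.1·(-3) = 0.8
Step 2: g′(0.8) = -2.4; u₂ = 0.8 − 0.1·(-2.4) = 1.04
Step 3: g′(1.04) = -1.92; u₃ = 1.04 − 0.1·(-1.92) = 1.232
Step 4: g′(1.232) = -1.536; u₄ = 1.232 − 0.1·(-1.536) = 1.3856
Step 5: g′(1.3856) = -1.2288; u₅ = 1.3856 − 0.1·(-1.2288) = 1.50848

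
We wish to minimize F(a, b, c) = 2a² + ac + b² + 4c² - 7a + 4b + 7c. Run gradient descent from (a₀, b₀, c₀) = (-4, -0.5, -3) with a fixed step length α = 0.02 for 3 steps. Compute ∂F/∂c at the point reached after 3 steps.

-11.25952

∇F = (4a + c - 7, 2b + 4, a + 8c + 7)
Step 1: at (-4, -0.5, -3), ∇F = (-26, 3, -21) → (-4, -0.5, -3) − 0.02·(-26, 3, -21) = (-3.48, -0.56, -2.58)
Step 2: at (-3.48, -0.56, -2.58), ∇F = (-23.5, 2.88, -17.12) → (-3.48, -0.56, -2.58) − 0.02·(-23.5, 2.88, -17.12) = (-3.01, -0.6176, -2.2376)
Step 3: at (-3.01, -0.6176, -2.2376), ∇F = (-21.2776, 2.7648, -13.9108) → (-3.01, -0.6176, -2.2376) − 0.02·(-21.2776, 2.7648, -13.9108) = (-2.584448, -0.672896, -1.959384)
∂F/∂c at (-2.584448, -0.672896, -1.959384) = -11.25952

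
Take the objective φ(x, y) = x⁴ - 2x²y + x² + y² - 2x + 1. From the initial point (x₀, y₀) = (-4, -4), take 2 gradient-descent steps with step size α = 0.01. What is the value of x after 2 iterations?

-0.55148

∇φ = (4x³ - 4xy + 2x - 2, -2x² + 2y)
Step 1: at (-4, -4), ∇φ = (-330, -40) → (-4, -4) − 0.01·(-330, -40) = (-0.7, -3.6)
Step 2: at (-0.7, -3.6), ∇φ = (-14.852, -8.18) → (-0.7, -3.6) − 0.01·(-14.852, -8.18) = (-0.55148, -3.5182)
x = -0.55148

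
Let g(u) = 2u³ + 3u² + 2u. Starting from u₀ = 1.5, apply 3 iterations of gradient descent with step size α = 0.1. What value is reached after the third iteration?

g′(u) = 6u² + 6u + 2
Step 1: g′(1.5) = 24.5; u₁ = 1.5 − 0.1·24.5 = -0.95
Step 2: g′(-0.95) = 1.715; u₂ = -0.95 − 0.1·1.715 = -1.1215
Step 3: g′(-1.1215) = 2.8175735; u₃ = -1.1215 − 0.1·2.8175735 = -1.40325735

-1.40325735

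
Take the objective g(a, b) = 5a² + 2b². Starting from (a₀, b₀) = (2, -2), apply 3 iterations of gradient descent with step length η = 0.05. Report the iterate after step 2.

∇g = (10a, 4b)
Step 1: at (2, -2), ∇g = (20, -8) → (2, -2) − 0.05·(20, -8) = (1, -1.6)
Step 2: at (1, -1.6), ∇g = (10, -6.4) → (1, -1.6) − 0.05·(10, -6.4) = (0.5, -1.28)

(0.5, -1.28)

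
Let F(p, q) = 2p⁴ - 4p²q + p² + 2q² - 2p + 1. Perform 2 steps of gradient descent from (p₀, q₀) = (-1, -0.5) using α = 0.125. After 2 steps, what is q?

∇F = (8p³ - 8pq + 2p - 2, -4p² + 4q)
Step 1: at (-1, -0.5), ∇F = (-16, -6) → (-1, -0.5) − 0.125·(-16, -6) = (1, 0.25)
Step 2: at (1, 0.25), ∇F = (6, -3) → (1, 0.25) − 0.125·(6, -3) = (0.25, 0.625)
q = 0.625

0.625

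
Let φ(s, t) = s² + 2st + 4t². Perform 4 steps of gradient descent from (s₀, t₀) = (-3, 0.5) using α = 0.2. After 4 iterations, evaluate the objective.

∇φ = (2s + 2t, 2s + 8t)
(s₁, t₁) = (-3, 0.5) − 0.2·(-5, -2) = (-2, 0.9)
(s₂, t₂) = (-2, 0.9) − 0.2·(-2.2, 3.2) = (-1.56, 0.26)
(s₃, t₃) = (-1.56, 0.26) − 0.2·(-2.6, -1.04) = (-1.04, 0.468)
(s₄, t₄) = (-1.04, 0.468) − 0.2·(-1.144, 1.664) = (-0.8112, 0.1352)
φ(-0.8112, 0.1352) = 0.51181312

0.51181312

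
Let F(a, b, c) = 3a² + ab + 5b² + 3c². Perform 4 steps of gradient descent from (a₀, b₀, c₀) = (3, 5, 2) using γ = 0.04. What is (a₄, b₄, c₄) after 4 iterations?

∇F = (6a + b, a + 10b, 6c)
(a₁, b₁, c₁) = (3, 5, 2) − 0.04·(23, 53, 12) = (2.08, 2.88, 1.52)
(a₂, b₂, c₂) = (2.08, 2.88, 1.52) − 0.04·(15.36, 30.88, 9.12) = (1.4656, 1.6448, 1.1552)
(a₃, b₃, c₃) = (1.4656, 1.6448, 1.1552) − 0.04·(10.4384, 17.9136, 6.9312) = (1.048064, 0.928256, 0.877952)
(a₄, b₄, c₄) = (1.048064, 0.928256, 0.877952) − 0.04·(7.21664, 10.330624, 5.267712) = (0.7593984, 0.51503104, 0.66724352)

(0.7593984, 0.51503104, 0.66724352)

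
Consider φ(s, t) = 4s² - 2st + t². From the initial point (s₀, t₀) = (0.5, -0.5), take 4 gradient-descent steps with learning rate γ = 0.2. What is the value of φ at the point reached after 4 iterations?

0.12795328

∇φ = (8s - 2t, -2s + 2t)
(s₁, t₁) = (0.5, -0.5) − 0.2·(5, -2) = (-0.5, -0.1)
(s₂, t₂) = (-0.5, -0.1) − 0.2·(-3.8, 0.8) = (0.26, -0.26)
(s₃, t₃) = (0.26, -0.26) − 0.2·(2.6, -1.04) = (-0.26, -0.052)
(s₄, t₄) = (-0.26, -0.052) − 0.2·(-1.976, 0.416) = (0.1352, -0.1352)
φ(0.1352, -0.1352) = 0.12795328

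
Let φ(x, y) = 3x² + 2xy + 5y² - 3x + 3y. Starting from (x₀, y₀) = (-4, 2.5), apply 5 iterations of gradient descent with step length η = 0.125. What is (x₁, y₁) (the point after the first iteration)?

(-1.25, 0)

∇φ = (6x + 2y - 3, 2x + 10y + 3)
(x₁, y₁) = (-4, 2.5) − 0.125·(-22, 20) = (-1.25, 0)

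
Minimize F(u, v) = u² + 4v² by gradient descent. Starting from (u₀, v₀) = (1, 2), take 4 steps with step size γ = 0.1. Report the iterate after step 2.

(0.64, 0.08)

∇F = (2u, 8v)
Step 1: at (1, 2), ∇F = (2, 16) → (1, 2) − 0.1·(2, 16) = (0.8, 0.4)
Step 2: at (0.8, 0.4), ∇F = (1.6, 3.2) → (0.8, 0.4) − 0.1·(1.6, 3.2) = (0.64, 0.08)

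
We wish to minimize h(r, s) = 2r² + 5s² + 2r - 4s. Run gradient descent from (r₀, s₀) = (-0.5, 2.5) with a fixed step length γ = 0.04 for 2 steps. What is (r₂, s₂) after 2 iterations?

∇h = (4r + 2, 10s - 4)
Step 1: at (-0.5, 2.5), ∇h = (0, 21) → (-0.5, 2.5) − 0.04·(0, 21) = (-0.5, 1.66)
Step 2: at (-0.5, 1.66), ∇h = (0, 12.6) → (-0.5, 1.66) − 0.04·(0, 12.6) = (-0.5, 1.156)

(-0.5, 1.156)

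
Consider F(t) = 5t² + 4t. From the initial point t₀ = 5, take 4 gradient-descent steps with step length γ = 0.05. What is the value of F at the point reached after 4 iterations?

F′(t) = 10t + 4
t₁ = 5 − 0.05·54 = 2.3
t₂ = 2.3 − 0.05·27 = 0.95
t₃ = 0.95 − 0.05·13.5 = 0.275
t₄ = 0.275 − 0.05·6.75 = -0.0625
F(-0.0625) = -0.23046875

-0.23046875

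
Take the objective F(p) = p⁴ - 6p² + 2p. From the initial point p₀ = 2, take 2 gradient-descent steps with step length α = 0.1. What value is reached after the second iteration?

F′(p) = 4p³ - 12p + 2
p₁ = 2 − 0.1·10 = 1
p₂ = 1 − 0.1·(-6) = 1.6

1.6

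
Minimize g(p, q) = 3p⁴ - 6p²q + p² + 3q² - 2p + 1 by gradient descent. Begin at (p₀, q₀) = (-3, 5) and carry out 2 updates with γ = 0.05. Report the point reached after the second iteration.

∇g = (12p³ - 12pq + 2p - 2, -6p² + 6q)
Step 1: at (-3, 5), ∇g = (-152, -24) → (-3, 5) − 0.05·(-152, -24) = (4.6, 6.2)
Step 2: at (4.6, 6.2), ∇g = (832.992, -89.76) → (4.6, 6.2) − 0.05·(832.992, -89.76) = (-37.0496, 10.688)

(-37.0496, 10.688)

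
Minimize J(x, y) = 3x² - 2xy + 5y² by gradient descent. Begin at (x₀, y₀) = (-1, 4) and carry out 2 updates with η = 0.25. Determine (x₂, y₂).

(-4.5, 11)

∇J = (6x - 2y, -2x + 10y)
Step 1: at (-1, 4), ∇J = (-14, 42) → (-1, 4) − 0.25·(-14, 42) = (2.5, -6.5)
Step 2: at (2.5, -6.5), ∇J = (28, -70) → (2.5, -6.5) − 0.25·(28, -70) = (-4.5, 11)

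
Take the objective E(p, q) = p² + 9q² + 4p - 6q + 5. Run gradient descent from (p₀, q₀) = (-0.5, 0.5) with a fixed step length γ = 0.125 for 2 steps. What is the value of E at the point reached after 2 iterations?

∇E = (2p + 4, 18q - 6)
Step 1: at (-0.5, 0.5), ∇E = (3, 3) → (-0.5, 0.5) − 0.125·(3, 3) = (-0.875, 0.125)
Step 2: at (-0.875, 0.125), ∇E = (2.25, -3.75) → (-0.875, 0.125) − 0.125·(2.25, -3.75) = (-1.15625, 0.59375)
E(-1.15625, 0.59375) = 1.322265625

1.322265625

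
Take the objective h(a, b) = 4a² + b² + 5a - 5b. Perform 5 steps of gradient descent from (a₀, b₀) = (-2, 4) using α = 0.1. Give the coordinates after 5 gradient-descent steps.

∇h = (8a + 5, 2b - 5)
Step 1: at (-2, 4), ∇h = (-11, 3) → (-2, 4) − 0.1·(-11, 3) = (-0.9, 3.7)
Step 2: at (-0.9, 3.7), ∇h = (-2.2, 2.4) → (-0.9, 3.7) − 0.1·(-2.2, 2.4) = (-0.68, 3.46)
Step 3: at (-0.68, 3.46), ∇h = (-0.44, 1.92) → (-0.68, 3.46) − 0.1·(-0.44, 1.92) = (-0.636, 3.268)
Step 4: at (-0.636, 3.268), ∇h = (-0.088, 1.536) → (-0.636, 3.268) − 0.1·(-0.088, 1.536) = (-0.6272, 3.1144)
Step 5: at (-0.6272, 3.1144), ∇h = (-0.0176, 1.2288) → (-0.6272, 3.1144) − 0.1·(-0.0176, 1.2288) = (-0.62544, 2.99152)

(-0.62544, 2.99152)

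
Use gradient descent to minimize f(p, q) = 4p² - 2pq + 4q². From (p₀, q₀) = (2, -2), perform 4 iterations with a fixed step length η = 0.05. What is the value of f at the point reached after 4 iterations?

∇f = (8p - 2q, -2p + 8q)
(p₁, q₁) = (2, -2) − 0.05·(20, -20) = (1, -1)
(p₂, q₂) = (1, -1) − 0.05·(10, -10) = (0.5, -0.5)
(p₃, q₃) = (0.5, -0.5) − 0.05·(5, -5) = (0.25, -0.25)
(p₄, q₄) = (0.25, -0.25) − 0.05·(2.5, -2.5) = (0.125, -0.125)
f(0.125, -0.125) = 0.15625

0.15625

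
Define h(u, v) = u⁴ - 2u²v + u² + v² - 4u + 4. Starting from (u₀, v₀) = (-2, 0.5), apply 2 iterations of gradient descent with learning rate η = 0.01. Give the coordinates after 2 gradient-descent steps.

(-1.42815424, 0.612392)

∇h = (4u³ - 4uv + 2u - 4, -2u² + 2v)
Step 1: at (-2, 0.5), ∇h = (-36, -7) → (-2, 0.5) − 0.01·(-36, -7) = (-1.64, 0.57)
Step 2: at (-1.64, 0.57), ∇h = (-21.184576, -4.2392) → (-1.64, 0.57) − 0.01·(-21.184576, -4.2392) = (-1.42815424, 0.612392)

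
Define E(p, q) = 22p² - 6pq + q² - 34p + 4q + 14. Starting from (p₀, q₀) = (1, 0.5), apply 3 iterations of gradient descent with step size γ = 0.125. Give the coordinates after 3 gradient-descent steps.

∇E = (44p - 6q - 34, -6p + 2q + 4)
(p₁, q₁) = (1, 0.5) − 0.125·(7, -1) = (0.125, 0.625)
(p₂, q₂) = (0.125, 0.625) − 0.125·(-32.25, 4.5) = (4.15625, 0.0625)
(p₃, q₃) = (4.15625, 0.0625) − 0.125·(148.5, -20.8125) = (-14.40625, 2.6640625)

(-14.40625, 2.6640625)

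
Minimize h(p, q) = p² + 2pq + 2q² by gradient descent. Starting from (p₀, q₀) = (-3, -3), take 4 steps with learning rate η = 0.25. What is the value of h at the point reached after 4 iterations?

0.0703125

∇h = (2p + 2q, 2p + 4q)
Step 1: at (-3, -3), ∇h = (-12, -18) → (-3, -3) − 0.25·(-12, -18) = (0, 1.5)
Step 2: at (0, 1.5), ∇h = (3, 6) → (0, 1.5) − 0.25·(3, 6) = (-0.75, 0)
Step 3: at (-0.75, 0), ∇h = (-1.5, -1.5) → (-0.75, 0) − 0.25·(-1.5, -1.5) = (-0.375, 0.375)
Step 4: at (-0.375, 0.375), ∇h = (0, 0.75) → (-0.375, 0.375) − 0.25·(0, 0.75) = (-0.375, 0.1875)
h(-0.375, 0.1875) = 0.0703125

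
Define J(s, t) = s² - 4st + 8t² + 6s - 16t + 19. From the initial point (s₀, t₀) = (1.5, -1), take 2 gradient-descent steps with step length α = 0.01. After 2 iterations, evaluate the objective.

∇J = (2s - 4t + 6, -4s + 16t - 16)
Step 1: at (1.5, -1), ∇J = (13, -38) → (1.5, -1) − 0.01·(13, -38) = (1.37, -0.62)
Step 2: at (1.37, -0.62), ∇J = (11.22, -31.4) → (1.37, -0.62) − 0.01·(11.22, -31.4) = (1.2578, -0.306)
J(1.2578, -0.306) = 35.31349604

35.31349604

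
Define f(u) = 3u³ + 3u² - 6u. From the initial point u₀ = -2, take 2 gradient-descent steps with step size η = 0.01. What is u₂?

-2.416916

f′(u) = 9u² + 6u - 6
Step 1: f′(-2) = 18; u₁ = -2 − 0.01·18 = -2.18
Step 2: f′(-2.18) = 23.6916; u₂ = -2.18 − 0.01·23.6916 = -2.416916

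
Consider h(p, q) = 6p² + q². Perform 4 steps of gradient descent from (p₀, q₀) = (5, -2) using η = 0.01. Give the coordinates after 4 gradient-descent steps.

(2.9984768, -1.84473632)

∇h = (12p, 2q)
(p₁, q₁) = (5, -2) − 0.01·(60, -4) = (4.4, -1.96)
(p₂, q₂) = (4.4, -1.96) − 0.01·(52.8, -3.92) = (3.872, -1.9208)
(p₃, q₃) = (3.872, -1.9208) − 0.01·(46.464, -3.8416) = (3.40736, -1.882384)
(p₄, q₄) = (3.40736, -1.882384) − 0.01·(40.88832, -3.764768) = (2.9984768, -1.84473632)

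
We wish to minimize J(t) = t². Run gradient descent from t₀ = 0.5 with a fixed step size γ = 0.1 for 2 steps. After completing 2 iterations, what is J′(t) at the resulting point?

J′(t) = 2t
Step 1: J′(0.5) = 1; t₁ = 0.5 − 0.1·1 = 0.4
Step 2: J′(0.4) = 0.8; t₂ = 0.4 − 0.1·0.8 = 0.32
J′(t) at (0.32) = 0.64

0.64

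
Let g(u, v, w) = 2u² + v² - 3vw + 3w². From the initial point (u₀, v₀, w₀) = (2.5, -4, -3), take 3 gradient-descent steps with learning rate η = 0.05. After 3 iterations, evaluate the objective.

∇g = (4u, 2v - 3w, -3v + 6w)
Step 1: at (2.5, -4, -3), ∇g = (10, 1, -6) → (2.5, -4, -3) − 0.05·(10, 1, -6) = (2, -4.05, -2.7)
Step 2: at (2, -4.05, -2.7), ∇g = (8, 0, -4.05) → (2, -4.05, -2.7) − 0.05·(8, 0, -4.05) = (1.6, -4.05, -2.4975)
Step 3: at (1.6, -4.05, -2.4975), ∇g = (6.4, -0.6075, -2.835) → (1.6, -4.05, -2.4975) − 0.05·(6.4, -0.6075, -2.835) = (1.28, -4.019625, -2.35575)
g(1.28, -4.019625, -2.35575) = 7.675164546875

7.675164546875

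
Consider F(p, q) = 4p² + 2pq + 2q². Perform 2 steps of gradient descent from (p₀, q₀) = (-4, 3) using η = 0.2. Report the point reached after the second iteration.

∇F = (8p + 2q, 2p + 4q)
(p₁, q₁) = (-4, 3) − 0.2·(-26, 4) = (1.2, 2.2)
(p₂, q₂) = (1.2, 2.2) − 0.2·(14, 11.2) = (-1.6, -0.04)

(-1.6, -0.04)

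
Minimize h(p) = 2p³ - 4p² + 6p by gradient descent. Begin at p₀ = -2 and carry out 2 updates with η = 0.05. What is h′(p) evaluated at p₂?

945.890134

h′(p) = 6p² - 8p + 6
Step 1: h′(-2) = 46; p₁ = -2 − 0.05·46 = -4.3
Step 2: h′(-4.3) = 151.34; p₂ = -4.3 − 0.05·151.34 = -11.867
h′(p) at (-11.867) = 945.890134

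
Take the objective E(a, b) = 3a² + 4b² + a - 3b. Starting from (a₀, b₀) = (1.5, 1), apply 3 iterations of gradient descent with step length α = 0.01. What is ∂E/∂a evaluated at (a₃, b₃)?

∇E = (6a + 1, 8b - 3)
Step 1: at (1.5, 1), ∇E = (10, 5) → (1.5, 1) − 0.01·(10, 5) = (1.4, 0.95)
Step 2: at (1.4, 0.95), ∇E = (9.4, 4.6) → (1.4, 0.95) − 0.01·(9.4, 4.6) = (1.306, 0.904)
Step 3: at (1.306, 0.904), ∇E = (8.836, 4.232) → (1.306, 0.904) − 0.01·(8.836, 4.232) = (1.21764, 0.86168)
∂E/∂a at (1.21764, 0.86168) = 8.30584

8.30584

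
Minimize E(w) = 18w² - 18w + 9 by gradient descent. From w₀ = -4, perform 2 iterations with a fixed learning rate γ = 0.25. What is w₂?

E′(w) = 36w - 18
w₁ = -4 − 0.25·(-162) = 36.5
w₂ = 36.5 − 0.25·1296 = -287.5

-287.5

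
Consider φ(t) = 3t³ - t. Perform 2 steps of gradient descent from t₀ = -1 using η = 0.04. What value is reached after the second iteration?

-1.907264

φ′(t) = 9t² - 1
t₁ = -1 − 0.04·8 = -1.32
t₂ = -1.32 − 0.04·14.6816 = -1.907264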